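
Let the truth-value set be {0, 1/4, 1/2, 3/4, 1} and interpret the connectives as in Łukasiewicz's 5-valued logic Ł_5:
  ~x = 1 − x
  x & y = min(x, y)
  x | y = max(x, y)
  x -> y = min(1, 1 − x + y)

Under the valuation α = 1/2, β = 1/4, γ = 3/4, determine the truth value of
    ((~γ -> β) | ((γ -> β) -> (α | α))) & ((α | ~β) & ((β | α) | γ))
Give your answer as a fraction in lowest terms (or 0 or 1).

~γ = ~3/4 = 1/4
~γ -> β = 1/4 -> 1/4 = 1
γ -> β = 3/4 -> 1/4 = 1/2
α | α = 1/2 | 1/2 = 1/2
(γ -> β) -> (α | α) = 1/2 -> 1/2 = 1
(~γ -> β) | ((γ -> β) -> (α | α)) = 1 | 1 = 1
~β = ~1/4 = 3/4
α | ~β = 1/2 | 3/4 = 3/4
β | α = 1/4 | 1/2 = 1/2
(β | α) | γ = 1/2 | 3/4 = 3/4
(α | ~β) & ((β | α) | γ) = 3/4 & 3/4 = 3/4
((~γ -> β) | ((γ -> β) -> (α | α))) & ((α | ~β) & ((β | α) | γ)) = 1 & 3/4 = 3/4

3/4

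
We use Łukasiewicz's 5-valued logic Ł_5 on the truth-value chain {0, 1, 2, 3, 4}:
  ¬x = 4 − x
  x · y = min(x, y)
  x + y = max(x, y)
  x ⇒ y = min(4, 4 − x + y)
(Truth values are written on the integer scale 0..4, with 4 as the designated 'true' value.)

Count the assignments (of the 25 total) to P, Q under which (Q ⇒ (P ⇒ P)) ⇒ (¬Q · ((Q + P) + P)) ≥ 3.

4

value 4: 1 assignment (counts)
value 3: 3 assignments (counts)
value 2: 7 assignments
value 1: 8 assignments
value 0: 6 assignments
So 4 of the 25 assignments meet the threshold.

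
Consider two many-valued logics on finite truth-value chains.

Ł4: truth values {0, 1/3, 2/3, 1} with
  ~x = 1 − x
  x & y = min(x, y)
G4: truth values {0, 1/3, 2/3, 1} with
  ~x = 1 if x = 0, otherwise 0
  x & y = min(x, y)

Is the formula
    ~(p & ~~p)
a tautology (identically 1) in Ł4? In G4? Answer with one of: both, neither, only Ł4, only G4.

In Ł4: at p = 1/3 the value is 2/3 — not a tautology.
In G4: at p = 1/3 the value is 0 — not a tautology.

neither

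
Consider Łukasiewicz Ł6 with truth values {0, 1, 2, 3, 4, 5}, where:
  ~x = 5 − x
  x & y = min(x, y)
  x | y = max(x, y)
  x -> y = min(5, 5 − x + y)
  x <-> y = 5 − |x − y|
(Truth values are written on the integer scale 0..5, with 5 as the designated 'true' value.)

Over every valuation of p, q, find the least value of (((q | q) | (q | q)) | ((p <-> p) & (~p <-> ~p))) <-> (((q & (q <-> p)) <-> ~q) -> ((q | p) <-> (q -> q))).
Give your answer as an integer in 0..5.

3

Take p = 0, q = 2:
q | q = 2 | 2 = 2
q | q = 2 | 2 = 2
(q | q) | (q | q) = 2 | 2 = 2
p <-> p = 0 <-> 0 = 5
~p = ~0 = 5
~p = ~0 = 5
~p <-> ~p = 5 <-> 5 = 5
(p <-> p) & (~p <-> ~p) = 5 & 5 = 5
((q | q) | (q | q)) | ((p <-> p) & (~p <-> ~p)) = 2 | 5 = 5
q <-> p = 2 <-> 0 = 3
q & (q <-> p) = 2 & 3 = 2
~q = ~2 = 3
(q & (q <-> p)) <-> ~q = 2 <-> 3 = 4
q | p = 2 | 0 = 2
q -> q = 2 -> 2 = 5
(q | p) <-> (q -> q) = 2 <-> 5 = 2
((q & (q <-> p)) <-> ~q) -> ((q | p) <-> (q -> q)) = 4 -> 2 = 3
(((q | q) | (q | q)) | ((p <-> p) & (~p <-> ~p))) <-> (((q & (q <-> p)) <-> ~q) -> ((q | p) <-> (q -> q))) = 5 <-> 3 = 3
No assignment yields a value below 3, so this is the minimum.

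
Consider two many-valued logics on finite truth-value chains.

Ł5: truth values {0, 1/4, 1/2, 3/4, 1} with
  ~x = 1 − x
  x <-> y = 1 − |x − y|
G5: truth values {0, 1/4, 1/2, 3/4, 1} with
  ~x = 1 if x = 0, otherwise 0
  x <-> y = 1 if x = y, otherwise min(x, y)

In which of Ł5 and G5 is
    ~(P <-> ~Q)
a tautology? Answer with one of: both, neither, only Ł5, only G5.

neither

In Ł5: at P = 0, Q = 1/4 the value is 3/4 — not a tautology.
In G5: at P = 0, Q = 1/4 the value is 0 — not a tautology.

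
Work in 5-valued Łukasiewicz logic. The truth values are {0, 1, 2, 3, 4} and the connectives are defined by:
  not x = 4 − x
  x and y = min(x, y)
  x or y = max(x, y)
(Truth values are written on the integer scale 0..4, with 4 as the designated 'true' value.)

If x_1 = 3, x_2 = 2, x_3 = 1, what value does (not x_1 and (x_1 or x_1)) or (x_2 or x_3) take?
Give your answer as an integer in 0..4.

not x_1 = not 3 = 1
x_1 or x_1 = 3 or 3 = 3
not x_1 and (x_1 or x_1) = 1 and 3 = 1
x_2 or x_3 = 2 or 1 = 2
(not x_1 and (x_1 or x_1)) or (x_2 or x_3) = 1 or 2 = 2

2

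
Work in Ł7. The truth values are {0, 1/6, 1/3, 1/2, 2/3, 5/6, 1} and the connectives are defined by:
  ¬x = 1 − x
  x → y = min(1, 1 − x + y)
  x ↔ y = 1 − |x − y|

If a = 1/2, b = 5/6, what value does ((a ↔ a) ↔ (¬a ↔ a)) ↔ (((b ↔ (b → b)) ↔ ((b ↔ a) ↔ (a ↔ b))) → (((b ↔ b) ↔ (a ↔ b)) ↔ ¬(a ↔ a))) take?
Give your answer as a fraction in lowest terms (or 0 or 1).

1/2

a ↔ a = 1/2 ↔ 1/2 = 1
¬a = ¬1/2 = 1/2
¬a ↔ a = 1/2 ↔ 1/2 = 1
(a ↔ a) ↔ (¬a ↔ a) = 1 ↔ 1 = 1
b → b = 5/6 → 5/6 = 1
b ↔ (b → b) = 5/6 ↔ 1 = 5/6
b ↔ a = 5/6 ↔ 1/2 = 2/3
a ↔ b = 1/2 ↔ 5/6 = 2/3
(b ↔ a) ↔ (a ↔ b) = 2/3 ↔ 2/3 = 1
(b ↔ (b → b)) ↔ ((b ↔ a) ↔ (a ↔ b)) = 5/6 ↔ 1 = 5/6
b ↔ b = 5/6 ↔ 5/6 = 1
a ↔ b = 1/2 ↔ 5/6 = 2/3
(b ↔ b) ↔ (a ↔ b) = 1 ↔ 2/3 = 2/3
a ↔ a = 1/2 ↔ 1/2 = 1
¬(a ↔ a) = ¬1 = 0
((b ↔ b) ↔ (a ↔ b)) ↔ ¬(a ↔ a) = 2/3 ↔ 0 = 1/3
((b ↔ (b → b)) ↔ ((b ↔ a) ↔ (a ↔ b))) → (((b ↔ b) ↔ (a ↔ b)) ↔ ¬(a ↔ a)) = 5/6 → 1/3 = 1/2
((a ↔ a) ↔ (¬a ↔ a)) ↔ (((b ↔ (b → b)) ↔ ((b ↔ a) ↔ (a ↔ b))) → (((b ↔ b) ↔ (a ↔ b)) ↔ ¬(a ↔ a))) = 1 ↔ 1/2 = 1/2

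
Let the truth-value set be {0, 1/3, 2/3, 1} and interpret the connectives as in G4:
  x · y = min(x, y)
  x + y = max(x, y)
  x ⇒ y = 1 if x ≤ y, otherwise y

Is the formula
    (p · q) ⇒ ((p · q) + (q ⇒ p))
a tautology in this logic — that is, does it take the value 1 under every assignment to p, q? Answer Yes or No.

Yes

p = 0, q = 0 ↦ 1
p = 0, q = 1/3 ↦ 1
p = 0, q = 2/3 ↦ 1
p = 0, q = 1 ↦ 1
p = 1/3, q = 0 ↦ 1
p = 1/3, q = 1/3 ↦ 1
p = 1/3, q = 2/3 ↦ 1
p = 1/3, q = 1 ↦ 1
p = 2/3, q = 0 ↦ 1
p = 2/3, q = 1/3 ↦ 1
p = 2/3, q = 2/3 ↦ 1
p = 2/3, q = 1 ↦ 1
p = 1, q = 0 ↦ 1
p = 1, q = 1/3 ↦ 1
p = 1, q = 2/3 ↦ 1
p = 1, q = 1 ↦ 1
Every assignment gives a value ≥ 1.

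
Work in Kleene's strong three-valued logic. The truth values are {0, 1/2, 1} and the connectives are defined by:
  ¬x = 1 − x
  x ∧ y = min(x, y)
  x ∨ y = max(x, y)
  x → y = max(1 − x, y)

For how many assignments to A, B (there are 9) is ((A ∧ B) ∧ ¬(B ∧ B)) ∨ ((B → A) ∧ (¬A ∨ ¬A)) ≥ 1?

A = 0, B = 0 ↦ 1  ≥
A = 0, B = 1/2 ↦ 1/2  <
A = 0, B = 1 ↦ 0  <
A = 1/2, B = 0 ↦ 1/2  <
A = 1/2, B = 1/2 ↦ 1/2  <
A = 1/2, B = 1 ↦ 1/2  <
A = 1, B = 0 ↦ 0  <
A = 1, B = 1/2 ↦ 1/2  <
A = 1, B = 1 ↦ 0  <
So 1 of the 9 assignments meets the threshold.

1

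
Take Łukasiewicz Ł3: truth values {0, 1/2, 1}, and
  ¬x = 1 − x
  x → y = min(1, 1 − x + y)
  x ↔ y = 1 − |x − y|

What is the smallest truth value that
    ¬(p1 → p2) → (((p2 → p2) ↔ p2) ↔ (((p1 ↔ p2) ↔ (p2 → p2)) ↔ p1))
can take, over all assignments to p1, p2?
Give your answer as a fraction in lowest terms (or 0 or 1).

Take p1 = 1/2, p2 = 0:
p1 → p2 = 1/2 → 0 = 1/2
¬(p1 → p2) = ¬1/2 = 1/2
p2 → p2 = 0 → 0 = 1
(p2 → p2) ↔ p2 = 1 ↔ 0 = 0
p1 ↔ p2 = 1/2 ↔ 0 = 1/2
p2 → p2 = 0 → 0 = 1
(p1 ↔ p2) ↔ (p2 → p2) = 1/2 ↔ 1 = 1/2
((p1 ↔ p2) ↔ (p2 → p2)) ↔ p1 = 1/2 ↔ 1/2 = 1
((p2 → p2) ↔ p2) ↔ (((p1 ↔ p2) ↔ (p2 → p2)) ↔ p1) = 0 ↔ 1 = 0
¬(p1 → p2) → (((p2 → p2) ↔ p2) ↔ (((p1 ↔ p2) ↔ (p2 → p2)) ↔ p1)) = 1/2 → 0 = 1/2
No assignment yields a value below 1/2, so this is the minimum.

1/2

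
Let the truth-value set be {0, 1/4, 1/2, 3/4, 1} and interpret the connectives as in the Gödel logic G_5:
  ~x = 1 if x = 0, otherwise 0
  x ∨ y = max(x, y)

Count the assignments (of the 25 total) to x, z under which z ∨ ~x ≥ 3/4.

value 1: 9 assignments (counts)
value 3/4: 4 assignments (counts)
value 1/2: 4 assignments
value 1/4: 4 assignments
value 0: 4 assignments
So 13 of the 25 assignments meet the threshold.

13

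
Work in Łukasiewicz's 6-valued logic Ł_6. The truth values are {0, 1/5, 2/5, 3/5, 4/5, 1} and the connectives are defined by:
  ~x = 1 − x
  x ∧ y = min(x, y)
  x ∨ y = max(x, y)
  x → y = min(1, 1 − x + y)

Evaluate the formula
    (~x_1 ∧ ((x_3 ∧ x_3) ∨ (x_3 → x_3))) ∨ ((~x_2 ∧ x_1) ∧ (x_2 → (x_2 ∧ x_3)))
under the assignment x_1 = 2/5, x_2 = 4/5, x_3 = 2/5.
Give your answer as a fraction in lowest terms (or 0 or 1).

3/5

~x_1 = ~2/5 = 3/5
x_3 ∧ x_3 = 2/5 ∧ 2/5 = 2/5
x_3 → x_3 = 2/5 → 2/5 = 1
(x_3 ∧ x_3) ∨ (x_3 → x_3) = 2/5 ∨ 1 = 1
~x_1 ∧ ((x_3 ∧ x_3) ∨ (x_3 → x_3)) = 3/5 ∧ 1 = 3/5
~x_2 = ~4/5 = 1/5
~x_2 ∧ x_1 = 1/5 ∧ 2/5 = 1/5
x_2 ∧ x_3 = 4/5 ∧ 2/5 = 2/5
x_2 → (x_2 ∧ x_3) = 4/5 → 2/5 = 3/5
(~x_2 ∧ x_1) ∧ (x_2 → (x_2 ∧ x_3)) = 1/5 ∧ 3/5 = 1/5
(~x_1 ∧ ((x_3 ∧ x_3) ∨ (x_3 → x_3))) ∨ ((~x_2 ∧ x_1) ∧ (x_2 → (x_2 ∧ x_3))) = 3/5 ∨ 1/5 = 3/5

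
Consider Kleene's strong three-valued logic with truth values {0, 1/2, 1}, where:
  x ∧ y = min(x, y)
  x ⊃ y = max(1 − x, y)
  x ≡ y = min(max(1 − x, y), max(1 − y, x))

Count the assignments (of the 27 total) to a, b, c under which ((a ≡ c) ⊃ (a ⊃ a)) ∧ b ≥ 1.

value 1: 6 assignments (counts)
value 1/2: 12 assignments
value 0: 9 assignments
So 6 of the 27 assignments meet the threshold.

6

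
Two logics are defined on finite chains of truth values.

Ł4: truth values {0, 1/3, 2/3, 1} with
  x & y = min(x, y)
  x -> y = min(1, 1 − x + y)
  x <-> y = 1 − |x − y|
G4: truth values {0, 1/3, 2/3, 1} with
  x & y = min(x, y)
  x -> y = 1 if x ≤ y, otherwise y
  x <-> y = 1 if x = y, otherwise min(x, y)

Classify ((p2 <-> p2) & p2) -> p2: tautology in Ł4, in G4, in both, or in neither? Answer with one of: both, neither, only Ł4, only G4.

In Ł4: every assignment gives 1 — tautology.
In G4: every assignment gives 1 — tautology.

both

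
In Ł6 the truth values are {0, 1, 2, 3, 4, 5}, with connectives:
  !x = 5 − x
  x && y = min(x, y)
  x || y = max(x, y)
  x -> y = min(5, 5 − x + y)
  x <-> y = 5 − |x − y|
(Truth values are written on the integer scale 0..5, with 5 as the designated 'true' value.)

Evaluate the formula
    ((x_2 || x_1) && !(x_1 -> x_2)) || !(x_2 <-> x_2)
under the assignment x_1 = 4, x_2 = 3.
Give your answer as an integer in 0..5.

x_2 || x_1 = 3 || 4 = 4
x_1 -> x_2 = 4 -> 3 = 4
!(x_1 -> x_2) = !4 = 1
(x_2 || x_1) && !(x_1 -> x_2) = 4 && 1 = 1
x_2 <-> x_2 = 3 <-> 3 = 5
!(x_2 <-> x_2) = !5 = 0
((x_2 || x_1) && !(x_1 -> x_2)) || !(x_2 <-> x_2) = 1 || 0 = 1

1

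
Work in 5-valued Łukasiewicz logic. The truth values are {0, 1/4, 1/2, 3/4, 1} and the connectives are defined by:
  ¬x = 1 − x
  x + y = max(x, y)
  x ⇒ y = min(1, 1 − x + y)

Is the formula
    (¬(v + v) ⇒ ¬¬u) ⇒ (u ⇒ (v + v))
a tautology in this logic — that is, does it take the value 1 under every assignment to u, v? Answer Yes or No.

Counterexample: take u = 3/4, v = 0.
v + v = 0 + 0 = 0
¬(v + v) = ¬0 = 1
¬u = ¬3/4 = 1/4
¬¬u = ¬1/4 = 3/4
¬(v + v) ⇒ ¬¬u = 1 ⇒ 3/4 = 3/4
v + v = 0 + 0 = 0
u ⇒ (v + v) = 3/4 ⇒ 0 = 1/4
(¬(v + v) ⇒ ¬¬u) ⇒ (u ⇒ (v + v)) = 3/4 ⇒ 1/4 = 1/2
This gives 1/2 ≠ 1.

No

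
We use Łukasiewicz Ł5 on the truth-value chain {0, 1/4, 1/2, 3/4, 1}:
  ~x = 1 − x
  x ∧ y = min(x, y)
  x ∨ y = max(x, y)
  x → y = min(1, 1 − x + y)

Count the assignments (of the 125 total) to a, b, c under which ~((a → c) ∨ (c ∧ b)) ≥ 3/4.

value 1: 5 assignments (counts)
value 3/4: 10 assignments (counts)
value 1/2: 15 assignments
value 1/4: 20 assignments
value 0: 75 assignments
So 15 of the 125 assignments meet the threshold.

15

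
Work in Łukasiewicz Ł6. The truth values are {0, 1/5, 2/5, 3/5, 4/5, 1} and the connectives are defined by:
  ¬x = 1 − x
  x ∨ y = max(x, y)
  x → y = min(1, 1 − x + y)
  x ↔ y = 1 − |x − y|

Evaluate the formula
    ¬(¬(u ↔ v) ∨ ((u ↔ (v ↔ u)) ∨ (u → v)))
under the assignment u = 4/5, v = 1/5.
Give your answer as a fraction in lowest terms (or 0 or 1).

2/5

u ↔ v = 4/5 ↔ 1/5 = 2/5
¬(u ↔ v) = ¬2/5 = 3/5
v ↔ u = 1/5 ↔ 4/5 = 2/5
u ↔ (v ↔ u) = 4/5 ↔ 2/5 = 3/5
u → v = 4/5 → 1/5 = 2/5
(u ↔ (v ↔ u)) ∨ (u → v) = 3/5 ∨ 2/5 = 3/5
¬(u ↔ v) ∨ ((u ↔ (v ↔ u)) ∨ (u → v)) = 3/5 ∨ 3/5 = 3/5
¬(¬(u ↔ v) ∨ ((u ↔ (v ↔ u)) ∨ (u → v))) = ¬3/5 = 2/5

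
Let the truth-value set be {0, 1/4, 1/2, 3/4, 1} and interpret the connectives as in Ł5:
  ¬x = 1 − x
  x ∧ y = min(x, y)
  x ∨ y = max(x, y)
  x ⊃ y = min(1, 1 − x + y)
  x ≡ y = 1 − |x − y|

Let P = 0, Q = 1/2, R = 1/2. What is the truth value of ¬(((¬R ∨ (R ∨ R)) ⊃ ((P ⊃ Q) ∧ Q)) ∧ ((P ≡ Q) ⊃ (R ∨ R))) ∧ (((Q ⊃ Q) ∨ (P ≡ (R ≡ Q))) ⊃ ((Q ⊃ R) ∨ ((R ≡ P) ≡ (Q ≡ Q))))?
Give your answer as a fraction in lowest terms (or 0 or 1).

0

¬R = ¬1/2 = 1/2
R ∨ R = 1/2 ∨ 1/2 = 1/2
¬R ∨ (R ∨ R) = 1/2 ∨ 1/2 = 1/2
P ⊃ Q = 0 ⊃ 1/2 = 1
(P ⊃ Q) ∧ Q = 1 ∧ 1/2 = 1/2
(¬R ∨ (R ∨ R)) ⊃ ((P ⊃ Q) ∧ Q) = 1/2 ⊃ 1/2 = 1
P ≡ Q = 0 ≡ 1/2 = 1/2
R ∨ R = 1/2 ∨ 1/2 = 1/2
(P ≡ Q) ⊃ (R ∨ R) = 1/2 ⊃ 1/2 = 1
((¬R ∨ (R ∨ R)) ⊃ ((P ⊃ Q) ∧ Q)) ∧ ((P ≡ Q) ⊃ (R ∨ R)) = 1 ∧ 1 = 1
¬(((¬R ∨ (R ∨ R)) ⊃ ((P ⊃ Q) ∧ Q)) ∧ ((P ≡ Q) ⊃ (R ∨ R))) = ¬1 = 0
Q ⊃ Q = 1/2 ⊃ 1/2 = 1
R ≡ Q = 1/2 ≡ 1/2 = 1
P ≡ (R ≡ Q) = 0 ≡ 1 = 0
(Q ⊃ Q) ∨ (P ≡ (R ≡ Q)) = 1 ∨ 0 = 1
Q ⊃ R = 1/2 ⊃ 1/2 = 1
R ≡ P = 1/2 ≡ 0 = 1/2
Q ≡ Q = 1/2 ≡ 1/2 = 1
(R ≡ P) ≡ (Q ≡ Q) = 1/2 ≡ 1 = 1/2
(Q ⊃ R) ∨ ((R ≡ P) ≡ (Q ≡ Q)) = 1 ∨ 1/2 = 1
((Q ⊃ Q) ∨ (P ≡ (R ≡ Q))) ⊃ ((Q ⊃ R) ∨ ((R ≡ P) ≡ (Q ≡ Q))) = 1 ⊃ 1 = 1
¬(((¬R ∨ (R ∨ R)) ⊃ ((P ⊃ Q) ∧ Q)) ∧ ((P ≡ Q) ⊃ (R ∨ R))) ∧ (((Q ⊃ Q) ∨ (P ≡ (R ≡ Q))) ⊃ ((Q ⊃ R) ∨ ((R ≡ P) ≡ (Q ≡ Q)))) = 0 ∧ 1 = 0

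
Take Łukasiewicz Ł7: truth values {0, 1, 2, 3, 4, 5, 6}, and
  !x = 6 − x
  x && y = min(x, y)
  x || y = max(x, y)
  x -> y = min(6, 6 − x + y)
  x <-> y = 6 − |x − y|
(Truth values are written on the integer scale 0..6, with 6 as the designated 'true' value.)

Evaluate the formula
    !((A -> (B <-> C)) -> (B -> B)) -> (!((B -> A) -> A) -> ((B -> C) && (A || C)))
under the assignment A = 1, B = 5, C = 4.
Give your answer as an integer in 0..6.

6

B <-> C = 5 <-> 4 = 5
A -> (B <-> C) = 1 -> 5 = 6
B -> B = 5 -> 5 = 6
(A -> (B <-> C)) -> (B -> B) = 6 -> 6 = 6
!((A -> (B <-> C)) -> (B -> B)) = !6 = 0
B -> A = 5 -> 1 = 2
(B -> A) -> A = 2 -> 1 = 5
!((B -> A) -> A) = !5 = 1
B -> C = 5 -> 4 = 5
A || C = 1 || 4 = 4
(B -> C) && (A || C) = 5 && 4 = 4
!((B -> A) -> A) -> ((B -> C) && (A || C)) = 1 -> 4 = 6
!((A -> (B <-> C)) -> (B -> B)) -> (!((B -> A) -> A) -> ((B -> C) && (A || C))) = 0 -> 6 = 6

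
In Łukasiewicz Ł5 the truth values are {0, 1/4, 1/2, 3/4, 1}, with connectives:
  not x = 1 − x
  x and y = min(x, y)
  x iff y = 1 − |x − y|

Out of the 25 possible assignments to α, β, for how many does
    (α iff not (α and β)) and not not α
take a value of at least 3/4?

5

value 1: 1 assignment (counts)
value 3/4: 4 assignments (counts)
value 1/2: 8 assignments
value 1/4: 6 assignments
value 0: 6 assignments
So 5 of the 25 assignments meet the threshold.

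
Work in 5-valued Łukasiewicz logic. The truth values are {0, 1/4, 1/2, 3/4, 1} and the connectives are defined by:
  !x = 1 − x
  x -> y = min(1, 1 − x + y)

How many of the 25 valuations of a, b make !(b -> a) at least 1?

1

value 1: 1 assignment (counts)
value 3/4: 2 assignments
value 1/2: 3 assignments
value 1/4: 4 assignments
value 0: 15 assignments
So 1 of the 25 assignments meets the threshold.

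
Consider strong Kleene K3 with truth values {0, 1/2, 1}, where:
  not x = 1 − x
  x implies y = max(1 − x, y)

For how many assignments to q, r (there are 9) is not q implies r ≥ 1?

q = 0, r = 0 ↦ 0  <
q = 0, r = 1/2 ↦ 1/2  <
q = 0, r = 1 ↦ 1  ≥
q = 1/2, r = 0 ↦ 1/2  <
q = 1/2, r = 1/2 ↦ 1/2  <
q = 1/2, r = 1 ↦ 1  ≥
q = 1, r = 0 ↦ 1  ≥
q = 1, r = 1/2 ↦ 1  ≥
q = 1, r = 1 ↦ 1  ≥
So 5 of the 9 assignments meet the threshold.

5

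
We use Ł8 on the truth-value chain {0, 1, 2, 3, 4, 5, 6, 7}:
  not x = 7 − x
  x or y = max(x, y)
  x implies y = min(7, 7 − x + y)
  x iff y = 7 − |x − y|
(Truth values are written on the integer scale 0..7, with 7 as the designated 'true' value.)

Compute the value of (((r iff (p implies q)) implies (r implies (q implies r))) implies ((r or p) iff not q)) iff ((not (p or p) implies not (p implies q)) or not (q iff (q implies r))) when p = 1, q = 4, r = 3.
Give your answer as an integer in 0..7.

p implies q = 1 implies 4 = 7
r iff (p implies q) = 3 iff 7 = 3
q implies r = 4 implies 3 = 6
r implies (q implies r) = 3 implies 6 = 7
(r iff (p implies q)) implies (r implies (q implies r)) = 3 implies 7 = 7
r or p = 3 or 1 = 3
not q = not 4 = 3
(r or p) iff not q = 3 iff 3 = 7
((r iff (p implies q)) implies (r implies (q implies r))) implies ((r or p) iff not q) = 7 implies 7 = 7
p or p = 1 or 1 = 1
not (p or p) = not 1 = 6
p implies q = 1 implies 4 = 7
not (p implies q) = not 7 = 0
not (p or p) implies not (p implies q) = 6 implies 0 = 1
q implies r = 4 implies 3 = 6
q iff (q implies r) = 4 iff 6 = 5
not (q iff (q implies r)) = not 5 = 2
(not (p or p) implies not (p implies q)) or not (q iff (q implies r)) = 1 or 2 = 2
(((r iff (p implies q)) implies (r implies (q implies r))) implies ((r or p) iff not q)) iff ((not (p or p) implies not (p implies q)) or not (q iff (q implies r))) = 7 iff 2 = 2

2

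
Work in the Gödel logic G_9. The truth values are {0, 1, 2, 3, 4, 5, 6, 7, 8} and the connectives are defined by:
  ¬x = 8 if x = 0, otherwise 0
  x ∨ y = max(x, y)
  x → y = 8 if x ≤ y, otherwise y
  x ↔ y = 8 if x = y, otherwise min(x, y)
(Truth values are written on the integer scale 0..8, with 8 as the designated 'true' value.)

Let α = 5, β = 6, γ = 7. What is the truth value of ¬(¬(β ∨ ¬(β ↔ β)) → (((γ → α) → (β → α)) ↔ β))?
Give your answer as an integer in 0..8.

0

β ↔ β = 6 ↔ 6 = 8
¬(β ↔ β) = ¬8 = 0
β ∨ ¬(β ↔ β) = 6 ∨ 0 = 6
¬(β ∨ ¬(β ↔ β)) = ¬6 = 0
γ → α = 7 → 5 = 5
β → α = 6 → 5 = 5
(γ → α) → (β → α) = 5 → 5 = 8
((γ → α) → (β → α)) ↔ β = 8 ↔ 6 = 6
¬(β ∨ ¬(β ↔ β)) → (((γ → α) → (β → α)) ↔ β) = 0 → 6 = 8
¬(¬(β ∨ ¬(β ↔ β)) → (((γ → α) → (β → α)) ↔ β)) = ¬8 = 0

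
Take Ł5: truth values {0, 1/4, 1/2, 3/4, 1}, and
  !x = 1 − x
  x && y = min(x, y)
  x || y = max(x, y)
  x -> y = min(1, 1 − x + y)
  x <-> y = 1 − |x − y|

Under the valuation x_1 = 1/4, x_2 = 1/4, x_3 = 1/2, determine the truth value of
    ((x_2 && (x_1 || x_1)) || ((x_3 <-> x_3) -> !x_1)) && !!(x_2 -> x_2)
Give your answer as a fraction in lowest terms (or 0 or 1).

x_1 || x_1 = 1/4 || 1/4 = 1/4
x_2 && (x_1 || x_1) = 1/4 && 1/4 = 1/4
x_3 <-> x_3 = 1/2 <-> 1/2 = 1
!x_1 = !1/4 = 3/4
(x_3 <-> x_3) -> !x_1 = 1 -> 3/4 = 3/4
(x_2 && (x_1 || x_1)) || ((x_3 <-> x_3) -> !x_1) = 1/4 || 3/4 = 3/4
x_2 -> x_2 = 1/4 -> 1/4 = 1
!(x_2 -> x_2) = !1 = 0
!!(x_2 -> x_2) = !0 = 1
((x_2 && (x_1 || x_1)) || ((x_3 <-> x_3) -> !x_1)) && !!(x_2 -> x_2) = 3/4 && 1 = 3/4

3/4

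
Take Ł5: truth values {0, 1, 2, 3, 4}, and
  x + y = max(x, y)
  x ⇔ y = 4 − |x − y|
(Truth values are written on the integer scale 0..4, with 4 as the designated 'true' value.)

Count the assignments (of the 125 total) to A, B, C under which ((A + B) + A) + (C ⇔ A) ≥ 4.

value 4: 61 assignments (counts)
value 3: 43 assignments
value 2: 15 assignments
value 1: 5 assignments
value 0: 1 assignment
So 61 of the 125 assignments meet the threshold.

61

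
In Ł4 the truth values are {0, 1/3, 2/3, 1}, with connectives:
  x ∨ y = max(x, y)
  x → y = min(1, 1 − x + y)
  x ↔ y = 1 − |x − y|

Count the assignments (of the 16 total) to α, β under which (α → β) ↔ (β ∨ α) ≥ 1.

α = 0, β = 0 ↦ 0  <
α = 0, β = 1/3 ↦ 1/3  <
α = 0, β = 2/3 ↦ 2/3  <
α = 0, β = 1 ↦ 1  ≥
α = 1/3, β = 0 ↦ 2/3  <
α = 1/3, β = 1/3 ↦ 1/3  <
α = 1/3, β = 2/3 ↦ 2/3  <
α = 1/3, β = 1 ↦ 1  ≥
α = 2/3, β = 0 ↦ 2/3  <
α = 2/3, β = 1/3 ↦ 1  ≥
α = 2/3, β = 2/3 ↦ 2/3  <
α = 2/3, β = 1 ↦ 1  ≥
α = 1, β = 0 ↦ 0  <
α = 1, β = 1/3 ↦ 1/3  <
α = 1, β = 2/3 ↦ 2/3  <
α = 1, β = 1 ↦ 1  ≥
So 5 of the 16 assignments meet the threshold.

5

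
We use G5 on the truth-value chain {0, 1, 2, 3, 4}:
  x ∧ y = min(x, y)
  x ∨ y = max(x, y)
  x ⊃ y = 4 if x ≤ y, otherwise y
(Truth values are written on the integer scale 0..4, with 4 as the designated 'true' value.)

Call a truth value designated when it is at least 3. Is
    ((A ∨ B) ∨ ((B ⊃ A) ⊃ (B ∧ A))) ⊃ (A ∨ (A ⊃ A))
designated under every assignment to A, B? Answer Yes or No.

Yes

At A = 1, B = 2, for instance:
A ∨ B = 1 ∨ 2 = 2
B ⊃ A = 2 ⊃ 1 = 1
B ∧ A = 2 ∧ 1 = 1
(B ⊃ A) ⊃ (B ∧ A) = 1 ⊃ 1 = 4
(A ∨ B) ∨ ((B ⊃ A) ⊃ (B ∧ A)) = 2 ∨ 4 = 4
A ⊃ A = 1 ⊃ 1 = 4
A ∨ (A ⊃ A) = 1 ∨ 4 = 4
((A ∨ B) ∨ ((B ⊃ A) ⊃ (B ∧ A))) ⊃ (A ∨ (A ⊃ A)) = 4 ⊃ 4 = 4
and checking the remaining 24 assignments likewise gives ≥ 3 in every case.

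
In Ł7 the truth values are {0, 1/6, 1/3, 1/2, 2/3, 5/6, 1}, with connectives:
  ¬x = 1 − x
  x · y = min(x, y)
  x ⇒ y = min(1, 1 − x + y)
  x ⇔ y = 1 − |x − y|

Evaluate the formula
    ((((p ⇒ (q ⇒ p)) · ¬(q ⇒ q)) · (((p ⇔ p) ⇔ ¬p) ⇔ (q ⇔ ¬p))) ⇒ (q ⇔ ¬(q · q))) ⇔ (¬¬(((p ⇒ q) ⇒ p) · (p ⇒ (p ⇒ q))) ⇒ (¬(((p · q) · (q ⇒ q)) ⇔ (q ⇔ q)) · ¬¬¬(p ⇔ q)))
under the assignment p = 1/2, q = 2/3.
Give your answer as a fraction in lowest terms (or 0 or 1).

q ⇒ p = 2/3 ⇒ 1/2 = 5/6
p ⇒ (q ⇒ p) = 1/2 ⇒ 5/6 = 1
q ⇒ q = 2/3 ⇒ 2/3 = 1
¬(q ⇒ q) = ¬1 = 0
(p ⇒ (q ⇒ p)) · ¬(q ⇒ q) = 1 · 0 = 0
p ⇔ p = 1/2 ⇔ 1/2 = 1
¬p = ¬1/2 = 1/2
(p ⇔ p) ⇔ ¬p = 1 ⇔ 1/2 = 1/2
¬p = ¬1/2 = 1/2
q ⇔ ¬p = 2/3 ⇔ 1/2 = 5/6
((p ⇔ p) ⇔ ¬p) ⇔ (q ⇔ ¬p) = 1/2 ⇔ 5/6 = 2/3
((p ⇒ (q ⇒ p)) · ¬(q ⇒ q)) · (((p ⇔ p) ⇔ ¬p) ⇔ (q ⇔ ¬p)) = 0 · 2/3 = 0
q · q = 2/3 · 2/3 = 2/3
¬(q · q) = ¬2/3 = 1/3
q ⇔ ¬(q · q) = 2/3 ⇔ 1/3 = 2/3
(((p ⇒ (q ⇒ p)) · ¬(q ⇒ q)) · (((p ⇔ p) ⇔ ¬p) ⇔ (q ⇔ ¬p))) ⇒ (q ⇔ ¬(q · q)) = 0 ⇒ 2/3 = 1
p ⇒ q = 1/2 ⇒ 2/3 = 1
(p ⇒ q) ⇒ p = 1 ⇒ 1/2 = 1/2
p ⇒ q = 1/2 ⇒ 2/3 = 1
p ⇒ (p ⇒ q) = 1/2 ⇒ 1 = 1
((p ⇒ q) ⇒ p) · (p ⇒ (p ⇒ q)) = 1/2 · 1 = 1/2
¬(((p ⇒ q) ⇒ p) · (p ⇒ (p ⇒ q))) = ¬1/2 = 1/2
¬¬(((p ⇒ q) ⇒ p) · (p ⇒ (p ⇒ q))) = ¬1/2 = 1/2
p · q = 1/2 · 2/3 = 1/2
q ⇒ q = 2/3 ⇒ 2/3 = 1
(p · q) · (q ⇒ q) = 1/2 · 1 = 1/2
q ⇔ q = 2/3 ⇔ 2/3 = 1
((p · q) · (q ⇒ q)) ⇔ (q ⇔ q) = 1/2 ⇔ 1 = 1/2
¬(((p · q) · (q ⇒ q)) ⇔ (q ⇔ q)) = ¬1/2 = 1/2
p ⇔ q = 1/2 ⇔ 2/3 = 5/6
¬(p ⇔ q) = ¬5/6 = 1/6
¬¬(p ⇔ q) = ¬1/6 = 5/6
¬¬¬(p ⇔ q) = ¬5/6 = 1/6
¬(((p · q) · (q ⇒ q)) ⇔ (q ⇔ q)) · ¬¬¬(p ⇔ q) = 1/2 · 1/6 = 1/6
¬¬(((p ⇒ q) ⇒ p) · (p ⇒ (p ⇒ q))) ⇒ (¬(((p · q) · (q ⇒ q)) ⇔ (q ⇔ q)) · ¬¬¬(p ⇔ q)) = 1/2 ⇒ 1/6 = 2/3
((((p ⇒ (q ⇒ p)) · ¬(q ⇒ q)) · (((p ⇔ p) ⇔ ¬p) ⇔ (q ⇔ ¬p))) ⇒ (q ⇔ ¬(q · q))) ⇔ (¬¬(((p ⇒ q) ⇒ p) · (p ⇒ (p ⇒ q))) ⇒ (¬(((p · q) · (q ⇒ q)) ⇔ (q ⇔ q)) · ¬¬¬(p ⇔ q))) = 1 ⇔ 2/3 = 2/3

2/3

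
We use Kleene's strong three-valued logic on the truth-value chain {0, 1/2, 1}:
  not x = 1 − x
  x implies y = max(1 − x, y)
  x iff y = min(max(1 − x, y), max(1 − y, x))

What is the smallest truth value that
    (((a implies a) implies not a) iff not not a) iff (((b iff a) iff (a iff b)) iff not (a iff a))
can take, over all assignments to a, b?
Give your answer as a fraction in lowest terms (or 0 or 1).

1/2

Take a = 0, b = 1/2:
a implies a = 0 implies 0 = 1
not a = not 0 = 1
(a implies a) implies not a = 1 implies 1 = 1
not a = not 0 = 1
not not a = not 1 = 0
((a implies a) implies not a) iff not not a = 1 iff 0 = 0
b iff a = 1/2 iff 0 = 1/2
a iff b = 0 iff 1/2 = 1/2
(b iff a) iff (a iff b) = 1/2 iff 1/2 = 1/2
a iff a = 0 iff 0 = 1
not (a iff a) = not 1 = 0
((b iff a) iff (a iff b)) iff not (a iff a) = 1/2 iff 0 = 1/2
(((a implies a) implies not a) iff not not a) iff (((b iff a) iff (a iff b)) iff not (a iff a)) = 0 iff 1/2 = 1/2
No assignment yields a value below 1/2, so this is the minimum.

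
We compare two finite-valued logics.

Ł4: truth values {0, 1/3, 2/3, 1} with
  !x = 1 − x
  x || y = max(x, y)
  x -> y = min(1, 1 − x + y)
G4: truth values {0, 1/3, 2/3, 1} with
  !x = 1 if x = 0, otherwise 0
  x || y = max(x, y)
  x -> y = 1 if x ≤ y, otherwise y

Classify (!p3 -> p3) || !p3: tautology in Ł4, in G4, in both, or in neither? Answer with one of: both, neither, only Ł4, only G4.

only G4

In Ł4: at p3 = 1/3 the value is 2/3 — not a tautology.
In G4: every assignment gives 1 — tautology.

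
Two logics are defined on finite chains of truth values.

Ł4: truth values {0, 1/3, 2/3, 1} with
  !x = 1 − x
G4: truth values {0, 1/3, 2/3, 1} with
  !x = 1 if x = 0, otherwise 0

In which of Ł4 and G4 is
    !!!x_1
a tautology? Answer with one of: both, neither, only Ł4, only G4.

neither

In Ł4: at x_1 = 1/3 the value is 2/3 — not a tautology.
In G4: at x_1 = 1/3 the value is 0 — not a tautology.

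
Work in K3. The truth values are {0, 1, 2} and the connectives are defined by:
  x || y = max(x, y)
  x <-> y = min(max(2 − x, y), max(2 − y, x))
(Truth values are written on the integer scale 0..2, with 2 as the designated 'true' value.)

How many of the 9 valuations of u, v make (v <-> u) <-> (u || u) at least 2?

u = 0, v = 0 ↦ 0  <
u = 0, v = 1 ↦ 1  <
u = 0, v = 2 ↦ 2  ≥
u = 1, v = 0 ↦ 1  <
u = 1, v = 1 ↦ 1  <
u = 1, v = 2 ↦ 1  <
u = 2, v = 0 ↦ 0  <
u = 2, v = 1 ↦ 1  <
u = 2, v = 2 ↦ 2  ≥
So 2 of the 9 assignments meet the threshold.

2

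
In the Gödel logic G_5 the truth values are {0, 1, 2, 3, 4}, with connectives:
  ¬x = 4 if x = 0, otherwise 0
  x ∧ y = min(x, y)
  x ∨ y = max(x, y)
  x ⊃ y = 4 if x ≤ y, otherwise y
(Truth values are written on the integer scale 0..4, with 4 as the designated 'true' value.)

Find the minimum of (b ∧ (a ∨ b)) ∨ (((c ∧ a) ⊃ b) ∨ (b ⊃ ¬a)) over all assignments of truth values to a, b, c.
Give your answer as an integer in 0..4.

Take a = 2, b = 1, c = 2:
a ∨ b = 2 ∨ 1 = 2
b ∧ (a ∨ b) = 1 ∧ 2 = 1
c ∧ a = 2 ∧ 2 = 2
(c ∧ a) ⊃ b = 2 ⊃ 1 = 1
¬a = ¬2 = 0
b ⊃ ¬a = 1 ⊃ 0 = 0
((c ∧ a) ⊃ b) ∨ (b ⊃ ¬a) = 1 ∨ 0 = 1
(b ∧ (a ∨ b)) ∨ (((c ∧ a) ⊃ b) ∨ (b ⊃ ¬a)) = 1 ∨ 1 = 1
No assignment yields a value below 1, so this is the minimum.

1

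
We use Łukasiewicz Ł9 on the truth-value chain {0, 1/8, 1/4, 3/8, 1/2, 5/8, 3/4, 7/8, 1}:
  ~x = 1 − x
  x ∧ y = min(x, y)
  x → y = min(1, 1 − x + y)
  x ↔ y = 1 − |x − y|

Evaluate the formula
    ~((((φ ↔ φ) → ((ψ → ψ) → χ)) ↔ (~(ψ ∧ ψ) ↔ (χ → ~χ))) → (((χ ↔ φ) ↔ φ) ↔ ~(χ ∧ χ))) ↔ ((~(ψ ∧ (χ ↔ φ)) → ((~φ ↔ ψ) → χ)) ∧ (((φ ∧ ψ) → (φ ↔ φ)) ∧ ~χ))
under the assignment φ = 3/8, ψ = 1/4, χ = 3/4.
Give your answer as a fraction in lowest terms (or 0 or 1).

φ ↔ φ = 3/8 ↔ 3/8 = 1
ψ → ψ = 1/4 → 1/4 = 1
(ψ → ψ) → χ = 1 → 3/4 = 3/4
(φ ↔ φ) → ((ψ → ψ) → χ) = 1 → 3/4 = 3/4
ψ ∧ ψ = 1/4 ∧ 1/4 = 1/4
~(ψ ∧ ψ) = ~1/4 = 3/4
~χ = ~3/4 = 1/4
χ → ~χ = 3/4 → 1/4 = 1/2
~(ψ ∧ ψ) ↔ (χ → ~χ) = 3/4 ↔ 1/2 = 3/4
((φ ↔ φ) → ((ψ → ψ) → χ)) ↔ (~(ψ ∧ ψ) ↔ (χ → ~χ)) = 3/4 ↔ 3/4 = 1
χ ↔ φ = 3/4 ↔ 3/8 = 5/8
(χ ↔ φ) ↔ φ = 5/8 ↔ 3/8 = 3/4
χ ∧ χ = 3/4 ∧ 3/4 = 3/4
~(χ ∧ χ) = ~3/4 = 1/4
((χ ↔ φ) ↔ φ) ↔ ~(χ ∧ χ) = 3/4 ↔ 1/4 = 1/2
(((φ ↔ φ) → ((ψ → ψ) → χ)) ↔ (~(ψ ∧ ψ) ↔ (χ → ~χ))) → (((χ ↔ φ) ↔ φ) ↔ ~(χ ∧ χ)) = 1 → 1/2 = 1/2
~((((φ ↔ φ) → ((ψ → ψ) → χ)) ↔ (~(ψ ∧ ψ) ↔ (χ → ~χ))) → (((χ ↔ φ) ↔ φ) ↔ ~(χ ∧ χ))) = ~1/2 = 1/2
χ ↔ φ = 3/4 ↔ 3/8 = 5/8
ψ ∧ (χ ↔ φ) = 1/4 ∧ 5/8 = 1/4
~(ψ ∧ (χ ↔ φ)) = ~1/4 = 3/4
~φ = ~3/8 = 5/8
~φ ↔ ψ = 5/8 ↔ 1/4 = 5/8
(~φ ↔ ψ) → χ = 5/8 → 3/4 = 1
~(ψ ∧ (χ ↔ φ)) → ((~φ ↔ ψ) → χ) = 3/4 → 1 = 1
φ ∧ ψ = 3/8 ∧ 1/4 = 1/4
φ ↔ φ = 3/8 ↔ 3/8 = 1
(φ ∧ ψ) → (φ ↔ φ) = 1/4 → 1 = 1
~χ = ~3/4 = 1/4
((φ ∧ ψ) → (φ ↔ φ)) ∧ ~χ = 1 ∧ 1/4 = 1/4
(~(ψ ∧ (χ ↔ φ)) → ((~φ ↔ ψ) → χ)) ∧ (((φ ∧ ψ) → (φ ↔ φ)) ∧ ~χ) = 1 ∧ 1/4 = 1/4
~((((φ ↔ φ) → ((ψ → ψ) → χ)) ↔ (~(ψ ∧ ψ) ↔ (χ → ~χ))) → (((χ ↔ φ) ↔ φ) ↔ ~(χ ∧ χ))) ↔ ((~(ψ ∧ (χ ↔ φ)) → ((~φ ↔ ψ) → χ)) ∧ (((φ ∧ ψ) → (φ ↔ φ)) ∧ ~χ)) = 1/2 ↔ 1/4 = 3/4

3/4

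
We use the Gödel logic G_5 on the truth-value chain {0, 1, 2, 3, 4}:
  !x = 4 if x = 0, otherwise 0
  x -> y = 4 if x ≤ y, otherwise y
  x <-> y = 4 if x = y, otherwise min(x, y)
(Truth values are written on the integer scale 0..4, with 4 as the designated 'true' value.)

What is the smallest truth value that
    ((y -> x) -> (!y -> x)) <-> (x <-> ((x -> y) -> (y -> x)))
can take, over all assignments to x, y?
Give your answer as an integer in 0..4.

1

Take x = 1, y = 1:
y -> x = 1 -> 1 = 4
!y = !1 = 0
!y -> x = 0 -> 1 = 4
(y -> x) -> (!y -> x) = 4 -> 4 = 4
x -> y = 1 -> 1 = 4
y -> x = 1 -> 1 = 4
(x -> y) -> (y -> x) = 4 -> 4 = 4
x <-> ((x -> y) -> (y -> x)) = 1 <-> 4 = 1
((y -> x) -> (!y -> x)) <-> (x <-> ((x -> y) -> (y -> x))) = 4 <-> 1 = 1
No assignment yields a value below 1, so this is the minimum.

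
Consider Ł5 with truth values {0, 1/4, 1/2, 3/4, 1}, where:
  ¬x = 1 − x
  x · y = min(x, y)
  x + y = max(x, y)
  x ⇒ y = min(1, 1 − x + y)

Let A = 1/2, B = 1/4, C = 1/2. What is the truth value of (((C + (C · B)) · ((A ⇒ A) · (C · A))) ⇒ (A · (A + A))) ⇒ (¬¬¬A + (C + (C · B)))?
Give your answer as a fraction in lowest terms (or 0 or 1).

C · B = 1/2 · 1/4 = 1/4
C + (C · B) = 1/2 + 1/4 = 1/2
A ⇒ A = 1/2 ⇒ 1/2 = 1
C · A = 1/2 · 1/2 = 1/2
(A ⇒ A) · (C · A) = 1 · 1/2 = 1/2
(C + (C · B)) · ((A ⇒ A) · (C · A)) = 1/2 · 1/2 = 1/2
A + A = 1/2 + 1/2 = 1/2
A · (A + A) = 1/2 · 1/2 = 1/2
((C + (C · B)) · ((A ⇒ A) · (C · A))) ⇒ (A · (A + A)) = 1/2 ⇒ 1/2 = 1
¬A = ¬1/2 = 1/2
¬¬A = ¬1/2 = 1/2
¬¬¬A = ¬1/2 = 1/2
C · B = 1/2 · 1/4 = 1/4
C + (C · B) = 1/2 + 1/4 = 1/2
¬¬¬A + (C + (C · B)) = 1/2 + 1/2 = 1/2
(((C + (C · B)) · ((A ⇒ A) · (C · A))) ⇒ (A · (A + A))) ⇒ (¬¬¬A + (C + (C · B))) = 1 ⇒ 1/2 = 1/2

1/2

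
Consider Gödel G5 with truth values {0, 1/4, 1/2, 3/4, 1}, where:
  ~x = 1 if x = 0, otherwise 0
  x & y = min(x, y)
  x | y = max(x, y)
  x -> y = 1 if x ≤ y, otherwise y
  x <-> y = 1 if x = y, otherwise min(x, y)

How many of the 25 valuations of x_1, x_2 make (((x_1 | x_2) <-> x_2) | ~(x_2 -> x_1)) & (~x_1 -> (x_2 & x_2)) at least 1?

11

value 1: 11 assignments (counts)
value 3/4: 2 assignments
value 1/2: 3 assignments
value 1/4: 4 assignments
value 0: 5 assignments
So 11 of the 25 assignments meet the threshold.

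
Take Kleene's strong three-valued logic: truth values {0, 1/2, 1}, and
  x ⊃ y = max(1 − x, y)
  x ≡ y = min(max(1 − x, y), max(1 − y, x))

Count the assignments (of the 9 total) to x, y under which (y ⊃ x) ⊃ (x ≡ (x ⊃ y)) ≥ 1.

2

x = 0, y = 0 ↦ 0  <
x = 0, y = 1/2 ↦ 1/2  <
x = 0, y = 1 ↦ 1  ≥
x = 1/2, y = 0 ↦ 1/2  <
x = 1/2, y = 1/2 ↦ 1/2  <
x = 1/2, y = 1 ↦ 1/2  <
x = 1, y = 0 ↦ 0  <
x = 1, y = 1/2 ↦ 1/2  <
x = 1, y = 1 ↦ 1  ≥
So 2 of the 9 assignments meet the threshold.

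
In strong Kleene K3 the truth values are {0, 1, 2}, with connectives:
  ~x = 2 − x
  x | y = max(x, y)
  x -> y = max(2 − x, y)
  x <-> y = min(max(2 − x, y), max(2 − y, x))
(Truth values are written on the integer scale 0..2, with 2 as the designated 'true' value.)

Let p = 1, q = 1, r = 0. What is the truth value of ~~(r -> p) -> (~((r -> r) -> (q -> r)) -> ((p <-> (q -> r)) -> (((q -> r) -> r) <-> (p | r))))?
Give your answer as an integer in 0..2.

1

r -> p = 0 -> 1 = 2
~(r -> p) = ~2 = 0
~~(r -> p) = ~0 = 2
r -> r = 0 -> 0 = 2
q -> r = 1 -> 0 = 1
(r -> r) -> (q -> r) = 2 -> 1 = 1
~((r -> r) -> (q -> r)) = ~1 = 1
q -> r = 1 -> 0 = 1
p <-> (q -> r) = 1 <-> 1 = 1
q -> r = 1 -> 0 = 1
(q -> r) -> r = 1 -> 0 = 1
p | r = 1 | 0 = 1
((q -> r) -> r) <-> (p | r) = 1 <-> 1 = 1
(p <-> (q -> r)) -> (((q -> r) -> r) <-> (p | r)) = 1 -> 1 = 1
~((r -> r) -> (q -> r)) -> ((p <-> (q -> r)) -> (((q -> r) -> r) <-> (p | r))) = 1 -> 1 = 1
~~(r -> p) -> (~((r -> r) -> (q -> r)) -> ((p <-> (q -> r)) -> (((q -> r) -> r) <-> (p | r)))) = 2 -> 1 = 1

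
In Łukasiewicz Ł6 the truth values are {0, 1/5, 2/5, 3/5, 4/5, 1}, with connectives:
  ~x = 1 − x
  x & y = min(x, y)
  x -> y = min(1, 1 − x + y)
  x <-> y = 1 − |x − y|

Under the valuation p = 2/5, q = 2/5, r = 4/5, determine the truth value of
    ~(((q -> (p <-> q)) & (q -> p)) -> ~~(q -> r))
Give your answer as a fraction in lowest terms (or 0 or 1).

0

p <-> q = 2/5 <-> 2/5 = 1
q -> (p <-> q) = 2/5 -> 1 = 1
q -> p = 2/5 -> 2/5 = 1
(q -> (p <-> q)) & (q -> p) = 1 & 1 = 1
q -> r = 2/5 -> 4/5 = 1
~(q -> r) = ~1 = 0
~~(q -> r) = ~0 = 1
((q -> (p <-> q)) & (q -> p)) -> ~~(q -> r) = 1 -> 1 = 1
~(((q -> (p <-> q)) & (q -> p)) -> ~~(q -> r)) = ~1 = 0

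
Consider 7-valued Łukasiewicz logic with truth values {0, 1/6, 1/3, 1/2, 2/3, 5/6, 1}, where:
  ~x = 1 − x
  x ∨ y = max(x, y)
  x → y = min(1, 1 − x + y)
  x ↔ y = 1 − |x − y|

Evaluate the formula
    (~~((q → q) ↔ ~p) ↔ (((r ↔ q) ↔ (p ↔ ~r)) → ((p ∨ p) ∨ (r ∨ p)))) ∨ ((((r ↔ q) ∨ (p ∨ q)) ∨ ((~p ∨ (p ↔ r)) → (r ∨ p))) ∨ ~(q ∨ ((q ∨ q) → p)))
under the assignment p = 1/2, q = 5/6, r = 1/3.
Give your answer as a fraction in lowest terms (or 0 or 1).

q → q = 5/6 → 5/6 = 1
~p = ~1/2 = 1/2
(q → q) ↔ ~p = 1 ↔ 1/2 = 1/2
~((q → q) ↔ ~p) = ~1/2 = 1/2
~~((q → q) ↔ ~p) = ~1/2 = 1/2
r ↔ q = 1/3 ↔ 5/6 = 1/2
~r = ~1/3 = 2/3
p ↔ ~r = 1/2 ↔ 2/3 = 5/6
(r ↔ q) ↔ (p ↔ ~r) = 1/2 ↔ 5/6 = 2/3
p ∨ p = 1/2 ∨ 1/2 = 1/2
r ∨ p = 1/3 ∨ 1/2 = 1/2
(p ∨ p) ∨ (r ∨ p) = 1/2 ∨ 1/2 = 1/2
((r ↔ q) ↔ (p ↔ ~r)) → ((p ∨ p) ∨ (r ∨ p)) = 2/3 → 1/2 = 5/6
~~((q → q) ↔ ~p) ↔ (((r ↔ q) ↔ (p ↔ ~r)) → ((p ∨ p) ∨ (r ∨ p))) = 1/2 ↔ 5/6 = 2/3
r ↔ q = 1/3 ↔ 5/6 = 1/2
p ∨ q = 1/2 ∨ 5/6 = 5/6
(r ↔ q) ∨ (p ∨ q) = 1/2 ∨ 5/6 = 5/6
~p = ~1/2 = 1/2
p ↔ r = 1/2 ↔ 1/3 = 5/6
~p ∨ (p ↔ r) = 1/2 ∨ 5/6 = 5/6
r ∨ p = 1/3 ∨ 1/2 = 1/2
(~p ∨ (p ↔ r)) → (r ∨ p) = 5/6 → 1/2 = 2/3
((r ↔ q) ∨ (p ∨ q)) ∨ ((~p ∨ (p ↔ r)) → (r ∨ p)) = 5/6 ∨ 2/3 = 5/6
q ∨ q = 5/6 ∨ 5/6 = 5/6
(q ∨ q) → p = 5/6 → 1/2 = 2/3
q ∨ ((q ∨ q) → p) = 5/6 ∨ 2/3 = 5/6
~(q ∨ ((q ∨ q) → p)) = ~5/6 = 1/6
(((r ↔ q) ∨ (p ∨ q)) ∨ ((~p ∨ (p ↔ r)) → (r ∨ p))) ∨ ~(q ∨ ((q ∨ q) → p)) = 5/6 ∨ 1/6 = 5/6
(~~((q → q) ↔ ~p) ↔ (((r ↔ q) ↔ (p ↔ ~r)) → ((p ∨ p) ∨ (r ∨ p)))) ∨ ((((r ↔ q) ∨ (p ∨ q)) ∨ ((~p ∨ (p ↔ r)) → (r ∨ p))) ∨ ~(q ∨ ((q ∨ q) → p))) = 2/3 ∨ 5/6 = 5/6

5/6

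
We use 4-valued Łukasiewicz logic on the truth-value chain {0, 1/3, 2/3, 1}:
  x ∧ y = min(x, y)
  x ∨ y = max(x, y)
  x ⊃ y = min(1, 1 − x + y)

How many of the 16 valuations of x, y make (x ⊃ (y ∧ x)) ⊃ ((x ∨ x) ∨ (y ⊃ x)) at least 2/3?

x = 0, y = 0 ↦ 1  ≥
x = 0, y = 1/3 ↦ 2/3  ≥
x = 0, y = 2/3 ↦ 1/3  <
x = 0, y = 1 ↦ 0  <
x = 1/3, y = 0 ↦ 1  ≥
x = 1/3, y = 1/3 ↦ 1  ≥
x = 1/3, y = 2/3 ↦ 2/3  ≥
x = 1/3, y = 1 ↦ 1/3  <
x = 2/3, y = 0 ↦ 1  ≥
x = 2/3, y = 1/3 ↦ 1  ≥
x = 2/3, y = 2/3 ↦ 1  ≥
x = 2/3, y = 1 ↦ 2/3  ≥
x = 1, y = 0 ↦ 1  ≥
x = 1, y = 1/3 ↦ 1  ≥
x = 1, y = 2/3 ↦ 1  ≥
x = 1, y = 1 ↦ 1  ≥
So 13 of the 16 assignments meet the threshold.

13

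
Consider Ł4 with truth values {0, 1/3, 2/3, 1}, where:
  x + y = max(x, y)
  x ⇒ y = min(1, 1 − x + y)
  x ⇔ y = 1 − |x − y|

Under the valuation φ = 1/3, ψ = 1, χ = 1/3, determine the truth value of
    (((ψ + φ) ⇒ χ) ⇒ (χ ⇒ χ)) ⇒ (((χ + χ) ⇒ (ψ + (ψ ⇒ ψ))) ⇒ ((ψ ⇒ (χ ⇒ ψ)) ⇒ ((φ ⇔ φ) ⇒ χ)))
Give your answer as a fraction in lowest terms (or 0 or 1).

1/3

ψ + φ = 1 + 1/3 = 1
(ψ + φ) ⇒ χ = 1 ⇒ 1/3 = 1/3
χ ⇒ χ = 1/3 ⇒ 1/3 = 1
((ψ + φ) ⇒ χ) ⇒ (χ ⇒ χ) = 1/3 ⇒ 1 = 1
χ + χ = 1/3 + 1/3 = 1/3
ψ ⇒ ψ = 1 ⇒ 1 = 1
ψ + (ψ ⇒ ψ) = 1 + 1 = 1
(χ + χ) ⇒ (ψ + (ψ ⇒ ψ)) = 1/3 ⇒ 1 = 1
χ ⇒ ψ = 1/3 ⇒ 1 = 1
ψ ⇒ (χ ⇒ ψ) = 1 ⇒ 1 = 1
φ ⇔ φ = 1/3 ⇔ 1/3 = 1
(φ ⇔ φ) ⇒ χ = 1 ⇒ 1/3 = 1/3
(ψ ⇒ (χ ⇒ ψ)) ⇒ ((φ ⇔ φ) ⇒ χ) = 1 ⇒ 1/3 = 1/3
((χ + χ) ⇒ (ψ + (ψ ⇒ ψ))) ⇒ ((ψ ⇒ (χ ⇒ ψ)) ⇒ ((φ ⇔ φ) ⇒ χ)) = 1 ⇒ 1/3 = 1/3
(((ψ + φ) ⇒ χ) ⇒ (χ ⇒ χ)) ⇒ (((χ + χ) ⇒ (ψ + (ψ ⇒ ψ))) ⇒ ((ψ ⇒ (χ ⇒ ψ)) ⇒ ((φ ⇔ φ) ⇒ χ))) = 1 ⇒ 1/3 = 1/3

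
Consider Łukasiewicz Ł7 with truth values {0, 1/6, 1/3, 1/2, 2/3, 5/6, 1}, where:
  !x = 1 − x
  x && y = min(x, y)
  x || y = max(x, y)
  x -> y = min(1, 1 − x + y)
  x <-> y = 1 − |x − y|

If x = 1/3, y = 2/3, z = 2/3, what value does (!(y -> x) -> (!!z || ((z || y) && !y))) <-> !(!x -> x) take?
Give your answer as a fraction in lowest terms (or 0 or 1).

y -> x = 2/3 -> 1/3 = 2/3
!(y -> x) = !2/3 = 1/3
!z = !2/3 = 1/3
!!z = !1/3 = 2/3
z || y = 2/3 || 2/3 = 2/3
!y = !2/3 = 1/3
(z || y) && !y = 2/3 && 1/3 = 1/3
!!z || ((z || y) && !y) = 2/3 || 1/3 = 2/3
!(y -> x) -> (!!z || ((z || y) && !y)) = 1/3 -> 2/3 = 1
!x = !1/3 = 2/3
!x -> x = 2/3 -> 1/3 = 2/3
!(!x -> x) = !2/3 = 1/3
(!(y -> x) -> (!!z || ((z || y) && !y))) <-> !(!x -> x) = 1 <-> 1/3 = 1/3

1/3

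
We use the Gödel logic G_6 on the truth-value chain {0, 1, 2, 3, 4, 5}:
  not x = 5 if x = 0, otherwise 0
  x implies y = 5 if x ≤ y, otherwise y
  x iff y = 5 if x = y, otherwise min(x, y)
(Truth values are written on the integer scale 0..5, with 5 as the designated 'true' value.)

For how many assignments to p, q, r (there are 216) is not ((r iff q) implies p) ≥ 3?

value 5: 26 assignments (counts)
value 0: 190 assignments
So 26 of the 216 assignments meet the threshold.

26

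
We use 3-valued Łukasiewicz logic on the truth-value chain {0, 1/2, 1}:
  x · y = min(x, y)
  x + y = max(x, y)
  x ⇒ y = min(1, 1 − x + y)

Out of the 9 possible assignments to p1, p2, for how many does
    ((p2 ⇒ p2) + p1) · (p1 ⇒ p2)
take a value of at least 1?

p1 = 0, p2 = 0 ↦ 1  ≥
p1 = 0, p2 = 1/2 ↦ 1  ≥
p1 = 0, p2 = 1 ↦ 1  ≥
p1 = 1/2, p2 = 0 ↦ 1/2  <
p1 = 1/2, p2 = 1/2 ↦ 1  ≥
p1 = 1/2, p2 = 1 ↦ 1  ≥
p1 = 1, p2 = 0 ↦ 0  <
p1 = 1, p2 = 1/2 ↦ 1/2  <
p1 = 1, p2 = 1 ↦ 1  ≥
So 6 of the 9 assignments meet the threshold.

6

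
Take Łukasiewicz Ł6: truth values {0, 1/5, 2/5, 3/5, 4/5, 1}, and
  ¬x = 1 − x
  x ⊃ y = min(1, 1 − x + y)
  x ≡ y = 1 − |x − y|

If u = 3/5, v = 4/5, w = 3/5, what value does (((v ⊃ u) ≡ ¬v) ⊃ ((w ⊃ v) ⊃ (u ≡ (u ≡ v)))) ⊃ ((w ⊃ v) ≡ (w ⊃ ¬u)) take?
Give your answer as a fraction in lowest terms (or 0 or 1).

v ⊃ u = 4/5 ⊃ 3/5 = 4/5
¬v = ¬4/5 = 1/5
(v ⊃ u) ≡ ¬v = 4/5 ≡ 1/5 = 2/5
w ⊃ v = 3/5 ⊃ 4/5 = 1
u ≡ v = 3/5 ≡ 4/5 = 4/5
u ≡ (u ≡ v) = 3/5 ≡ 4/5 = 4/5
(w ⊃ v) ⊃ (u ≡ (u ≡ v)) = 1 ⊃ 4/5 = 4/5
((v ⊃ u) ≡ ¬v) ⊃ ((w ⊃ v) ⊃ (u ≡ (u ≡ v))) = 2/5 ⊃ 4/5 = 1
w ⊃ v = 3/5 ⊃ 4/5 = 1
¬u = ¬3/5 = 2/5
w ⊃ ¬u = 3/5 ⊃ 2/5 = 4/5
(w ⊃ v) ≡ (w ⊃ ¬u) = 1 ≡ 4/5 = 4/5
(((v ⊃ u) ≡ ¬v) ⊃ ((w ⊃ v) ⊃ (u ≡ (u ≡ v)))) ⊃ ((w ⊃ v) ≡ (w ⊃ ¬u)) = 1 ⊃ 4/5 = 4/5

4/5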